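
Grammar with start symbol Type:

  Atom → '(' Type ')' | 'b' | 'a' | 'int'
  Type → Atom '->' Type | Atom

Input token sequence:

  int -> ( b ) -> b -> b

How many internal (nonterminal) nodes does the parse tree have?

[Type [Atom int] -> [Type [Atom ( [Type [Atom b]] )] -> [Type [Atom b] -> [Type [Atom b]]]]]

10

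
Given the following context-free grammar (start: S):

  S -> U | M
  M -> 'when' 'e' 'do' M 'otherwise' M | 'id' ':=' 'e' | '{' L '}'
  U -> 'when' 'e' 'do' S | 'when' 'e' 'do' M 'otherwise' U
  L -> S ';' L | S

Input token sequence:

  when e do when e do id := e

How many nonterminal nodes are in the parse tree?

[S [U when e do [S [U when e do [S [M id := e]]]]]]

6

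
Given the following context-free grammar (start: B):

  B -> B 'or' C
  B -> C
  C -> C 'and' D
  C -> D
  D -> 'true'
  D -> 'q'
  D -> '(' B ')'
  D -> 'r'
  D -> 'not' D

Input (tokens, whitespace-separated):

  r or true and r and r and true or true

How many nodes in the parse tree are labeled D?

6

[B [B [B [C [D r]]] or [C [C [C [C [D true]] and [D r]] and [D r]] and [D true]]] or [C [D true]]]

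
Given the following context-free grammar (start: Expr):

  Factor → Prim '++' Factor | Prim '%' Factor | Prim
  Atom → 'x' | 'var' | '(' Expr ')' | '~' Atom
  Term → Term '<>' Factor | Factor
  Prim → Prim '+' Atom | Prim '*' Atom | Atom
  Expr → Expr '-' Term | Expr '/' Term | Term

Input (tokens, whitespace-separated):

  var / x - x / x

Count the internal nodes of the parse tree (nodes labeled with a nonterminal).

[Expr [Expr [Expr [Expr [Term [Factor [Prim [Atom var]]]]] / [Term [Factor [Prim [Atom x]]]]] - [Term [Factor [Prim [Atom x]]]]] / [Term [Factor [Prim [Atom x]]]]]

20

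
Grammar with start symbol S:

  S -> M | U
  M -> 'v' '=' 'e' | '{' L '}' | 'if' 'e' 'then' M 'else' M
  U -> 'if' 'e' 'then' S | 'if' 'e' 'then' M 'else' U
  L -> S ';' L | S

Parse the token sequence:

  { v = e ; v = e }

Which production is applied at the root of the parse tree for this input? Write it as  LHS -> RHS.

S -> M

[S [M { [L [S [M v = e]] ; [L [S [M v = e]]]] }]]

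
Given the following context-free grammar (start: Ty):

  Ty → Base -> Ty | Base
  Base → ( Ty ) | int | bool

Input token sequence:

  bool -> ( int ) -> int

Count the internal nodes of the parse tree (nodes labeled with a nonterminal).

8

[Ty [Base bool] -> [Ty [Base ( [Ty [Base int]] )] -> [Ty [Base int]]]]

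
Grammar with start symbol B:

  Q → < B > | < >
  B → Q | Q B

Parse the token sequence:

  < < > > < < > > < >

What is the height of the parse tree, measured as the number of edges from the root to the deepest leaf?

[B [Q < [B [Q < >]] >] [B [Q < [B [Q < >]] >] [B [Q < >]]]]

5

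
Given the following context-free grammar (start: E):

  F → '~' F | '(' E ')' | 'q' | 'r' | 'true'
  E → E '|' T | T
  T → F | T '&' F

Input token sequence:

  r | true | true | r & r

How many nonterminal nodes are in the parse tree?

14

[E [E [E [E [T [F r]]] | [T [F true]]] | [T [F true]]] | [T [T [F r]] & [F r]]]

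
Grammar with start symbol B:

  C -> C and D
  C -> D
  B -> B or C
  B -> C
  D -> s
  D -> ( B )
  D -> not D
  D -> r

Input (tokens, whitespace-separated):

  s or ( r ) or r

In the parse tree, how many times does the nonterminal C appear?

[B [B [B [C [D s]]] or [C [D ( [B [C [D r]]] )]]] or [C [D r]]]

4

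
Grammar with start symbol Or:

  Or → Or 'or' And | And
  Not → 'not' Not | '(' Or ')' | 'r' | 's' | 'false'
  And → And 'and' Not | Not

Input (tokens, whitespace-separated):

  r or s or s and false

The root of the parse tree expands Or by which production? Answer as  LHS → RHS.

[Or [Or [Or [And [Not r]]] or [And [Not s]]] or [And [And [Not s]] and [Not false]]]

Or → Or 'or' And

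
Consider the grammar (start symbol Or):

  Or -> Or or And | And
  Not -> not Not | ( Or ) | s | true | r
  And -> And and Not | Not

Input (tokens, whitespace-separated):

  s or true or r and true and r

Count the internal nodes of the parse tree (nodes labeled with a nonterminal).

[Or [Or [Or [And [Not s]]] or [And [Not true]]] or [And [And [And [Not r]] and [Not true]] and [Not r]]]

13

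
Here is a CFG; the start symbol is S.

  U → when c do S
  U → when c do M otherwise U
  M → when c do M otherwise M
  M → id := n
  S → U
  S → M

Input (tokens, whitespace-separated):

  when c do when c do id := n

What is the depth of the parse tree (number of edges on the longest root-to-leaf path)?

6

[S [U when c do [S [U when c do [S [M id := n]]]]]]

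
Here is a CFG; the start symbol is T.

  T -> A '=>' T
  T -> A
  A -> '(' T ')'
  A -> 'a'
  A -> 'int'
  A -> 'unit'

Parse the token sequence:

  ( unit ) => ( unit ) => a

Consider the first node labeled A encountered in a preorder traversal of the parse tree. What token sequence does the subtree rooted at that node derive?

[T [A ( [T [A unit]] )] => [T [A ( [T [A unit]] )] => [T [A a]]]]

( unit )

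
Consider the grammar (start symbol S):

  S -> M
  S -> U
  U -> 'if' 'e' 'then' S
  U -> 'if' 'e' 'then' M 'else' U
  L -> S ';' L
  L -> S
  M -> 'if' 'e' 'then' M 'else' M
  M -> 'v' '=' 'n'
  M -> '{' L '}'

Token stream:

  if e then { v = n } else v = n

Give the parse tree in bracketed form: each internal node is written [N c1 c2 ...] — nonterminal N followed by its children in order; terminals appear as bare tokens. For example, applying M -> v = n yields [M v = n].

[S [M if e then [M { [L [S [M v = n]]] }] else [M v = n]]]

S
M
if e then M else M
if e then { L } else M
if e then { S } else M
if e then { M } else M
if e then { v = n } else M
if e then { v = n } else v = n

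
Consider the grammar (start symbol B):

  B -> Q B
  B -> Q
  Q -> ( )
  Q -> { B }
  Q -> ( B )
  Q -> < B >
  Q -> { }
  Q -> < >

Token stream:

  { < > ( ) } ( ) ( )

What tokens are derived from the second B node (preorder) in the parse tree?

[B [Q { [B [Q < >] [B [Q ( )]]] }] [B [Q ( )] [B [Q ( )]]]]

< > ( )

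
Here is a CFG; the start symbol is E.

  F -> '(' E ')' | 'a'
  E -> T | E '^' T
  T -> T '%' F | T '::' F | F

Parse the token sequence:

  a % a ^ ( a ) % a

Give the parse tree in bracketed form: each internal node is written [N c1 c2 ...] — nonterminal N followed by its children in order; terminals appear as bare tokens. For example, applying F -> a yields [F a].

E
E ^ T
T ^ T
T % F ^ T
F % F ^ T
a % F ^ T
a % a ^ T
a % a ^ T % F
a % a ^ F % F
a % a ^ ( E ) % F
a % a ^ ( T ) % F
a % a ^ ( F ) % F
a % a ^ ( a ) % F
a % a ^ ( a ) % a

[E [E [T [T [F a]] % [F a]]] ^ [T [T [F ( [E [T [F a]]] )]] % [F a]]]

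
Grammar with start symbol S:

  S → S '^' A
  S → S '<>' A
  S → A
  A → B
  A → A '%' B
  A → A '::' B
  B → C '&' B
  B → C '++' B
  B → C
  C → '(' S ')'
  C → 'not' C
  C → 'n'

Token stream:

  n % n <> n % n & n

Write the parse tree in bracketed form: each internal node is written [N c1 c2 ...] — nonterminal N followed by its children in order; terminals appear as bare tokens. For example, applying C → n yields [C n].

S
S <> A
A <> A
A % B <> A
B % B <> A
C % B <> A
n % B <> A
n % C <> A
n % n <> A
n % n <> A % B
n % n <> B % B
n % n <> C % B
n % n <> n % B
n % n <> n % C & B
n % n <> n % n & B
n % n <> n % n & C
n % n <> n % n & n

[S [S [A [A [B [C n]]] % [B [C n]]]] <> [A [A [B [C n]]] % [B [C n] & [B [C n]]]]]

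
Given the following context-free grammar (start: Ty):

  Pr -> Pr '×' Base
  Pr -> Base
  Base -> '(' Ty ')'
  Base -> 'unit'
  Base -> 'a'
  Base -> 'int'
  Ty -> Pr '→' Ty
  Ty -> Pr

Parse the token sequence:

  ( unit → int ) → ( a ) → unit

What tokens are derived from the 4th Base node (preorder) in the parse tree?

[Ty [Pr [Base ( [Ty [Pr [Base unit]] → [Ty [Pr [Base int]]]] )]] → [Ty [Pr [Base ( [Ty [Pr [Base a]]] )]] → [Ty [Pr [Base unit]]]]]

( a )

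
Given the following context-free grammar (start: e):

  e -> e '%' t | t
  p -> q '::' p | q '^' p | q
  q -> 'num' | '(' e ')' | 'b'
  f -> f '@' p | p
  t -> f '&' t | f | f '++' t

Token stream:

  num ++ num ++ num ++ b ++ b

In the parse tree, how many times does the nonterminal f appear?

[e [t [f [p [q num]]] ++ [t [f [p [q num]]] ++ [t [f [p [q num]]] ++ [t [f [p [q b]]] ++ [t [f [p [q b]]]]]]]]]

5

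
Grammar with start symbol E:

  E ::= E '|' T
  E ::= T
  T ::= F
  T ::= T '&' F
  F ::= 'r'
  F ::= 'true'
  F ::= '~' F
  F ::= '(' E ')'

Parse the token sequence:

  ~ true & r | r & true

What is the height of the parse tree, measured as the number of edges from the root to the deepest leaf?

[E [E [T [T [F ~ [F true]]] & [F r]]] | [T [T [F r]] & [F true]]]

6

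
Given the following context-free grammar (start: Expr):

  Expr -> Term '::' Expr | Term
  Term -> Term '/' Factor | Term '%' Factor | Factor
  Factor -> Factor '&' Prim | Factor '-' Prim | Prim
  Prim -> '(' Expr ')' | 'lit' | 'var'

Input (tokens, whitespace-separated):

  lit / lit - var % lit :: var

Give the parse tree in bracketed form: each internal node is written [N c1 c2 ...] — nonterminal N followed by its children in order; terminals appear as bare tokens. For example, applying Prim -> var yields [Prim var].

[Expr [Term [Term [Term [Factor [Prim lit]]] / [Factor [Factor [Prim lit]] - [Prim var]]] % [Factor [Prim lit]]] :: [Expr [Term [Factor [Prim var]]]]]

Expr
Term :: Expr
Term % Factor :: Expr
Term / Factor % Factor :: Expr
Factor / Factor % Factor :: Expr
Prim / Factor % Factor :: Expr
lit / Factor % Factor :: Expr
lit / Factor - Prim % Factor :: Expr
lit / Prim - Prim % Factor :: Expr
lit / lit - Prim % Factor :: Expr
lit / lit - var % Factor :: Expr
lit / lit - var % Prim :: Expr
lit / lit - var % lit :: Expr
lit / lit - var % lit :: Term
lit / lit - var % lit :: Factor
lit / lit - var % lit :: Prim
lit / lit - var % lit :: var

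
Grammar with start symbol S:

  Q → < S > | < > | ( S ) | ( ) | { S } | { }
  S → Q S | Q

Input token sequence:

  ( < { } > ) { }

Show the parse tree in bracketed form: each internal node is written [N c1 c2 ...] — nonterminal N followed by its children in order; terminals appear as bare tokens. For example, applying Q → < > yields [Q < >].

[S [Q ( [S [Q < [S [Q { }]] >]] )] [S [Q { }]]]

S
Q S
( S ) S
( Q ) S
( < S > ) S
( < Q > ) S
( < { } > ) S
( < { } > ) Q
( < { } > ) { }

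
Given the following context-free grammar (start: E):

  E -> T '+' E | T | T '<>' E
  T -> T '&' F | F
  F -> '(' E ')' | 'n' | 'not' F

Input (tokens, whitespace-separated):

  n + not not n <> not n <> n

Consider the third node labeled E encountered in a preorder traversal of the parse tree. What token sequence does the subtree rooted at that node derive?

[E [T [F n]] + [E [T [F not [F not [F n]]]] <> [E [T [F not [F n]]] <> [E [T [F n]]]]]]

not n <> n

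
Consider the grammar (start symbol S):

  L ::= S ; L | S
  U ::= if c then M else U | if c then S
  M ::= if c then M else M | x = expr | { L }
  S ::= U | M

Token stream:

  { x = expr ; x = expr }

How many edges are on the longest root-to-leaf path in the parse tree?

[S [M { [L [S [M x = expr]] ; [L [S [M x = expr]]]] }]]

6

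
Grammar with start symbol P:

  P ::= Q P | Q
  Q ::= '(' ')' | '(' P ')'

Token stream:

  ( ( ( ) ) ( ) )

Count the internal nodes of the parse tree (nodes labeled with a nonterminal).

8

[P [Q ( [P [Q ( [P [Q ( )]] )] [P [Q ( )]]] )]]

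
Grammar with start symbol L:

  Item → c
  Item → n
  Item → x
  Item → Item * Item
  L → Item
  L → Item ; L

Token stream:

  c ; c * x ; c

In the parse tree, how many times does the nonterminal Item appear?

5

[L [Item c] ; [L [Item [Item c] * [Item x]] ; [L [Item c]]]]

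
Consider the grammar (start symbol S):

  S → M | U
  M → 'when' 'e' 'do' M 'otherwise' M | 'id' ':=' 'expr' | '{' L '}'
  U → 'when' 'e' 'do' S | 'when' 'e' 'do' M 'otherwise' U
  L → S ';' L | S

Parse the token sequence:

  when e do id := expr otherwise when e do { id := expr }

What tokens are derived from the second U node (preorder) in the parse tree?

[S [U when e do [M id := expr] otherwise [U when e do [S [M { [L [S [M id := expr]]] }]]]]]

when e do { id := expr }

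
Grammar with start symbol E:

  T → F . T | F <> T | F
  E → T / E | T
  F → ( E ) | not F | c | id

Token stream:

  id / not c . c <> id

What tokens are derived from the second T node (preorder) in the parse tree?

[E [T [F id]] / [E [T [F not [F c]] . [T [F c] <> [T [F id]]]]]]

not c . c <> id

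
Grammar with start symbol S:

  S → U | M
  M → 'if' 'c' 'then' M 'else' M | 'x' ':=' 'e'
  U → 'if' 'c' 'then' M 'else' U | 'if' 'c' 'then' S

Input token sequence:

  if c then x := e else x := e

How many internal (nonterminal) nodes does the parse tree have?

4

[S [M if c then [M x := e] else [M x := e]]]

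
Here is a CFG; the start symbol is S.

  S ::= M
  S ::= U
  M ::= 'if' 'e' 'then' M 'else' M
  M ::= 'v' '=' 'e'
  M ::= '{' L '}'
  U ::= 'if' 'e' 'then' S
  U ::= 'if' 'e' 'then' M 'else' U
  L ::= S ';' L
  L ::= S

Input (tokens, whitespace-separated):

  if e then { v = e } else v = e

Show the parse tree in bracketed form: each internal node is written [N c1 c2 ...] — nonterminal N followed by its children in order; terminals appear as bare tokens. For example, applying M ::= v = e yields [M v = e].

S
M
if e then M else M
if e then { L } else M
if e then { S } else M
if e then { M } else M
if e then { v = e } else M
if e then { v = e } else v = e

[S [M if e then [M { [L [S [M v = e]]] }] else [M v = e]]]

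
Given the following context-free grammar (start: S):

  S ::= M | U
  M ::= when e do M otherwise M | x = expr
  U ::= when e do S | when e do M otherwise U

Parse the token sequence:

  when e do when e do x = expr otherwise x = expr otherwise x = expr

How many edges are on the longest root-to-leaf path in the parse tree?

[S [M when e do [M when e do [M x = expr] otherwise [M x = expr]] otherwise [M x = expr]]]

4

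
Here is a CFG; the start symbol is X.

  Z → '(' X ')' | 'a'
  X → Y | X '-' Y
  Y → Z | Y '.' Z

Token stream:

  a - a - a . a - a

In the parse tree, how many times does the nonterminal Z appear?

[X [X [X [X [Y [Z a]]] - [Y [Z a]]] - [Y [Y [Z a]] . [Z a]]] - [Y [Z a]]]

5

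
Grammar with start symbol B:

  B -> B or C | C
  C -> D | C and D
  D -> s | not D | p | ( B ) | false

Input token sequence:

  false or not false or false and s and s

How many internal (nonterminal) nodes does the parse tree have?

14

[B [B [B [C [D false]]] or [C [D not [D false]]]] or [C [C [C [D false]] and [D s]] and [D s]]]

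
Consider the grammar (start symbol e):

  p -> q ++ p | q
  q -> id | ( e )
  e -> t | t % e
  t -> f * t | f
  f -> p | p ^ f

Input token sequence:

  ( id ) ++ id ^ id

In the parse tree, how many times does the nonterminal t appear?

[e [t [f [p [q ( [e [t [f [p [q id]]]]] )] ++ [p [q id]]] ^ [f [p [q id]]]]]]

2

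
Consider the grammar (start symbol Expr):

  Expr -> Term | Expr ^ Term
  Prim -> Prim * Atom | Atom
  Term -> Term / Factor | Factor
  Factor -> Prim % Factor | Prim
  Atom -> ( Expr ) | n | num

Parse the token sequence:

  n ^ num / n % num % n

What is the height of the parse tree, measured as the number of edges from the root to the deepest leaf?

7

[Expr [Expr [Term [Factor [Prim [Atom n]]]]] ^ [Term [Term [Factor [Prim [Atom num]]]] / [Factor [Prim [Atom n]] % [Factor [Prim [Atom num]] % [Factor [Prim [Atom n]]]]]]]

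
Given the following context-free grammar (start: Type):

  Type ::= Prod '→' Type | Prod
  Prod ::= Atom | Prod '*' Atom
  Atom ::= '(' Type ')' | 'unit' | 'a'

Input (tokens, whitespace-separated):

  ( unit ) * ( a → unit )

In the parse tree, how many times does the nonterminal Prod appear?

5

[Type [Prod [Prod [Atom ( [Type [Prod [Atom unit]]] )]] * [Atom ( [Type [Prod [Atom a]] → [Type [Prod [Atom unit]]]] )]]]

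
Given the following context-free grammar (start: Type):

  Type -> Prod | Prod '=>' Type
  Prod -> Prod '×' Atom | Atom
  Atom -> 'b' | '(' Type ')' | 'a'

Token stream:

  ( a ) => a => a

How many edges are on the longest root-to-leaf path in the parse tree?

[Type [Prod [Atom ( [Type [Prod [Atom a]]] )]] => [Type [Prod [Atom a]] => [Type [Prod [Atom a]]]]]

6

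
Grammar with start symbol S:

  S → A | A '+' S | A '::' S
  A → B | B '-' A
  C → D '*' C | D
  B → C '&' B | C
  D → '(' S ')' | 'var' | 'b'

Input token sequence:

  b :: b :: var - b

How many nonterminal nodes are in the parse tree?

[S [A [B [C [D b]]]] :: [S [A [B [C [D b]]]] :: [S [A [B [C [D var]]] - [A [B [C [D b]]]]]]]]

19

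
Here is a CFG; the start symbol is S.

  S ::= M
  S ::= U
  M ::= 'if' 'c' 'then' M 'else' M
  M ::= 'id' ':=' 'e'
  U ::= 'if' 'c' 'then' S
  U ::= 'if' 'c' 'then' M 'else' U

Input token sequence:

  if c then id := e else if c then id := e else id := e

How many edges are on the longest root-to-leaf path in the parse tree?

[S [M if c then [M id := e] else [M if c then [M id := e] else [M id := e]]]]

4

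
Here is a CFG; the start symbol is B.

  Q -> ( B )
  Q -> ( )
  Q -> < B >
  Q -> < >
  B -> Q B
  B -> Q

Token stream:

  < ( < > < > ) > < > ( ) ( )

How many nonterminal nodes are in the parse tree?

[B [Q < [B [Q ( [B [Q < >] [B [Q < >]]] )]] >] [B [Q < >] [B [Q ( )] [B [Q ( )]]]]]

14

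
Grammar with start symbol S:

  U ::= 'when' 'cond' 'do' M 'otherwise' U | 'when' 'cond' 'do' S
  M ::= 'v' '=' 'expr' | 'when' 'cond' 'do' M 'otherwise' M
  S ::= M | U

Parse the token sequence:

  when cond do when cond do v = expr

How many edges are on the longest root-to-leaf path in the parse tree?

6

[S [U when cond do [S [U when cond do [S [M v = expr]]]]]]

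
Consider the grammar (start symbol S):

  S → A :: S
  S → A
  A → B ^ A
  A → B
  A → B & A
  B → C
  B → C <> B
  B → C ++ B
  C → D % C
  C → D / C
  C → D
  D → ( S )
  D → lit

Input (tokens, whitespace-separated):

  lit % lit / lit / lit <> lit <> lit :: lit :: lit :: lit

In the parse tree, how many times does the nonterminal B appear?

[S [A [B [C [D lit] % [C [D lit] / [C [D lit] / [C [D lit]]]]] <> [B [C [D lit]] <> [B [C [D lit]]]]]] :: [S [A [B [C [D lit]]]] :: [S [A [B [C [D lit]]]] :: [S [A [B [C [D lit]]]]]]]]

6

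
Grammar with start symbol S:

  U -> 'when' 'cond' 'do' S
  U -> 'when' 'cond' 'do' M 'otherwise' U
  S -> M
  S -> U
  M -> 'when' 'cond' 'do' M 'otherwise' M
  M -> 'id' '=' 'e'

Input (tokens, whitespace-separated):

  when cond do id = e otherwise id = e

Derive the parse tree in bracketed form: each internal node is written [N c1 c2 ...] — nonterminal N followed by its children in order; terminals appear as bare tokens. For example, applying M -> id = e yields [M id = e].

[S [M when cond do [M id = e] otherwise [M id = e]]]

S
M
when cond do M otherwise M
when cond do id = e otherwise M
when cond do id = e otherwise id = e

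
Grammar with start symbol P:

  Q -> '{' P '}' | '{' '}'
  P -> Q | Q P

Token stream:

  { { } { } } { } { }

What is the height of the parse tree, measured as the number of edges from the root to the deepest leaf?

5

[P [Q { [P [Q { }] [P [Q { }]]] }] [P [Q { }] [P [Q { }]]]]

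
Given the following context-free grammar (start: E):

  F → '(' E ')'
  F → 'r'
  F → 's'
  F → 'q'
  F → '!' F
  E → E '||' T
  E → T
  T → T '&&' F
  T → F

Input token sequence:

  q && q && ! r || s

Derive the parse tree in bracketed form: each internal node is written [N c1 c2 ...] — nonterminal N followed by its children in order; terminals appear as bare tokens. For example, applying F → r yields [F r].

[E [E [T [T [T [F q]] && [F q]] && [F ! [F r]]]] || [T [F s]]]

E
E || T
T || T
T && F || T
T && F && F || T
F && F && F || T
q && F && F || T
q && q && F || T
q && q && ! F || T
q && q && ! r || T
q && q && ! r || F
q && q && ! r || s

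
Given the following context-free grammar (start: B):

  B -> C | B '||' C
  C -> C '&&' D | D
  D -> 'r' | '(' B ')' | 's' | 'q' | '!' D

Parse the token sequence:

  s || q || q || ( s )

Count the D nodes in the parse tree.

5

[B [B [B [B [C [D s]]] || [C [D q]]] || [C [D q]]] || [C [D ( [B [C [D s]]] )]]]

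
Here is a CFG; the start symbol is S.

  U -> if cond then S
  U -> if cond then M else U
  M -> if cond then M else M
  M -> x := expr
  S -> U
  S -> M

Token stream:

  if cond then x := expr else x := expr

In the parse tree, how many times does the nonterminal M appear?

3

[S [M if cond then [M x := expr] else [M x := expr]]]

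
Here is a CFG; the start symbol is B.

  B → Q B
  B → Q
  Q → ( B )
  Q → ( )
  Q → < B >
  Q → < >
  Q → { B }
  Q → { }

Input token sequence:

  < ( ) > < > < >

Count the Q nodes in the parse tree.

4

[B [Q < [B [Q ( )]] >] [B [Q < >] [B [Q < >]]]]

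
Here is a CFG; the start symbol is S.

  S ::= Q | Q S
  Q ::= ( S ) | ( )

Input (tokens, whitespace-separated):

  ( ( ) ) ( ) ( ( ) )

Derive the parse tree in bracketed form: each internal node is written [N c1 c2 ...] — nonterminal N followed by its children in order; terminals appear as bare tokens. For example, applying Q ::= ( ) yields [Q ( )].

[S [Q ( [S [Q ( )]] )] [S [Q ( )] [S [Q ( [S [Q ( )]] )]]]]

S
Q S
( S ) S
( Q ) S
( ( ) ) S
( ( ) ) Q S
( ( ) ) ( ) S
( ( ) ) ( ) Q
( ( ) ) ( ) ( S )
( ( ) ) ( ) ( Q )
( ( ) ) ( ) ( ( ) )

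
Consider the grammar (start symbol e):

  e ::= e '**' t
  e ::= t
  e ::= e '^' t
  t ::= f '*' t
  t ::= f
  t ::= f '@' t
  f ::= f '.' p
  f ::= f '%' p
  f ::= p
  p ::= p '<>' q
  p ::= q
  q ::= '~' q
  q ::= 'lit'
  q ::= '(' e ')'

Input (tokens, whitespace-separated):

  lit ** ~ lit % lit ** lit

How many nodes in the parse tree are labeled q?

5

[e [e [e [t [f [p [q lit]]]]] ** [t [f [f [p [q ~ [q lit]]]] % [p [q lit]]]]] ** [t [f [p [q lit]]]]]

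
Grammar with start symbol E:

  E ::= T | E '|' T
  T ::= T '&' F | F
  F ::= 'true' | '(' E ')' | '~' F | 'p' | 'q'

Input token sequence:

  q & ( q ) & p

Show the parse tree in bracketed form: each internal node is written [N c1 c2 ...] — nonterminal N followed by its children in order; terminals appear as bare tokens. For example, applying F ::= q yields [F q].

E
T
T & F
T & F & F
F & F & F
q & F & F
q & ( E ) & F
q & ( T ) & F
q & ( F ) & F
q & ( q ) & F
q & ( q ) & p

[E [T [T [T [F q]] & [F ( [E [T [F q]]] )]] & [F p]]]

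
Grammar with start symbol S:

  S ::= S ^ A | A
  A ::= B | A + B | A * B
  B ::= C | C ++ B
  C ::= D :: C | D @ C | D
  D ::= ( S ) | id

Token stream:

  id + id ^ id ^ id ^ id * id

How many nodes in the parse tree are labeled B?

[S [S [S [S [A [A [B [C [D id]]]] + [B [C [D id]]]]] ^ [A [B [C [D id]]]]] ^ [A [B [C [D id]]]]] ^ [A [A [B [C [D id]]]] * [B [C [D id]]]]]

6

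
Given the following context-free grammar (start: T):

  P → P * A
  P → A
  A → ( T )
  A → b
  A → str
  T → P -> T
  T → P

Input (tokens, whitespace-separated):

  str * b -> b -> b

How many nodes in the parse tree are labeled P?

4

[T [P [P [A str]] * [A b]] -> [T [P [A b]] -> [T [P [A b]]]]]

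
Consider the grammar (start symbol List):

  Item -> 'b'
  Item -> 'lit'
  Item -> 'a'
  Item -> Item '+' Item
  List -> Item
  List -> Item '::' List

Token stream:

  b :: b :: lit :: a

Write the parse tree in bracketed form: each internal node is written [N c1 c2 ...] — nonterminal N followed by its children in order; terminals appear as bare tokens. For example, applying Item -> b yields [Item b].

[List [Item b] :: [List [Item b] :: [List [Item lit] :: [List [Item a]]]]]

List
Item :: List
b :: List
b :: Item :: List
b :: b :: List
b :: b :: Item :: List
b :: b :: lit :: List
b :: b :: lit :: Item
b :: b :: lit :: a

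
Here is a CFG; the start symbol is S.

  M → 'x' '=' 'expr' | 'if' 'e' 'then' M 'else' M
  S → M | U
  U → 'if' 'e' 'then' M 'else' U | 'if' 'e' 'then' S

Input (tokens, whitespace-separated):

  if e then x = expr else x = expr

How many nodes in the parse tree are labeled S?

1

[S [M if e then [M x = expr] else [M x = expr]]]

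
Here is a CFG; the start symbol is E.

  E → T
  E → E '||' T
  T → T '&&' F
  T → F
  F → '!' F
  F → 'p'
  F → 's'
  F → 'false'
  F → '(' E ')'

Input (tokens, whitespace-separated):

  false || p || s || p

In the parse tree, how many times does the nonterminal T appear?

[E [E [E [E [T [F false]]] || [T [F p]]] || [T [F s]]] || [T [F p]]]

4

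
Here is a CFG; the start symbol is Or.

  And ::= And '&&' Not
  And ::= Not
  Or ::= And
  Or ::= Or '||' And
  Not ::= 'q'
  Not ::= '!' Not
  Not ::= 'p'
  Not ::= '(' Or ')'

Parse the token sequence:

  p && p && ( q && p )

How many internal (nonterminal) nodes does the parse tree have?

12

[Or [And [And [And [Not p]] && [Not p]] && [Not ( [Or [And [And [Not q]] && [Not p]]] )]]]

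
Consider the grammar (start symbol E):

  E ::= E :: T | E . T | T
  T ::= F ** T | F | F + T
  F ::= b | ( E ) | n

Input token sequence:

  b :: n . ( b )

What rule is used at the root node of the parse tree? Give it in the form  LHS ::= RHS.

[E [E [E [T [F b]]] :: [T [F n]]] . [T [F ( [E [T [F b]]] )]]]

E ::= E . T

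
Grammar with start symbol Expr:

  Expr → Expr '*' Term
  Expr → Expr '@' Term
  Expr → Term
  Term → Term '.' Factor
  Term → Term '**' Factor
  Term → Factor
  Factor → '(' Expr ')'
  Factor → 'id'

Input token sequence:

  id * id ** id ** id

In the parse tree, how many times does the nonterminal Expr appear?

[Expr [Expr [Term [Factor id]]] * [Term [Term [Term [Factor id]] ** [Factor id]] ** [Factor id]]]

2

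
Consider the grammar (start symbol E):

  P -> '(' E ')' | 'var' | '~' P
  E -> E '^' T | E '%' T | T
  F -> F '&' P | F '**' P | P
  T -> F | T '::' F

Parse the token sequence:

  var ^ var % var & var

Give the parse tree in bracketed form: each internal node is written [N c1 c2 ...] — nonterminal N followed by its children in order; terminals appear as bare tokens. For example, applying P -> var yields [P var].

[E [E [E [T [F [P var]]]] ^ [T [F [P var]]]] % [T [F [F [P var]] & [P var]]]]

E
E % T
E ^ T % T
T ^ T % T
F ^ T % T
P ^ T % T
var ^ T % T
var ^ F % T
var ^ P % T
var ^ var % T
var ^ var % F
var ^ var % F & P
var ^ var % P & P
var ^ var % var & P
var ^ var % var & var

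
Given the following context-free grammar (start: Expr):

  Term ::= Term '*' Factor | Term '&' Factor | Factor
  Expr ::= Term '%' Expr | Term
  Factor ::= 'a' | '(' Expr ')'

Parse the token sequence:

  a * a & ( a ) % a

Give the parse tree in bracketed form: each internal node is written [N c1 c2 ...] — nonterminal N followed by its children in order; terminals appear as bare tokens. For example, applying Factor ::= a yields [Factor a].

[Expr [Term [Term [Term [Factor a]] * [Factor a]] & [Factor ( [Expr [Term [Factor a]]] )]] % [Expr [Term [Factor a]]]]

Expr
Term % Expr
Term & Factor % Expr
Term * Factor & Factor % Expr
Factor * Factor & Factor % Expr
a * Factor & Factor % Expr
a * a & Factor % Expr
a * a & ( Expr ) % Expr
a * a & ( Term ) % Expr
a * a & ( Factor ) % Expr
a * a & ( a ) % Expr
a * a & ( a ) % Term
a * a & ( a ) % Factor
a * a & ( a ) % a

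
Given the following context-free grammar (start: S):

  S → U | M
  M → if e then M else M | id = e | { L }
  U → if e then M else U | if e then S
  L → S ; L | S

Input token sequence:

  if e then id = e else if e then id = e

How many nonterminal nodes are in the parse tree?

[S [U if e then [M id = e] else [U if e then [S [M id = e]]]]]

6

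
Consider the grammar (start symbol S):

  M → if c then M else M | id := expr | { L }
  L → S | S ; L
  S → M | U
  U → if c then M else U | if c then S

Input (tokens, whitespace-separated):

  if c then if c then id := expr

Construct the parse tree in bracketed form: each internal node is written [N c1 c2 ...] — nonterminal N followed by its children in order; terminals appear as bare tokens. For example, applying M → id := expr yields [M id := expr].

[S [U if c then [S [U if c then [S [M id := expr]]]]]]

S
U
if c then S
if c then U
if c then if c then S
if c then if c then M
if c then if c then id := expr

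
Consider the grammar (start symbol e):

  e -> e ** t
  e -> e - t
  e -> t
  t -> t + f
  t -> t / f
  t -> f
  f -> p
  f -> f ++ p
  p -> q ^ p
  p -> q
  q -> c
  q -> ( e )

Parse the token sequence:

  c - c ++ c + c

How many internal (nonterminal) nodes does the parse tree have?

17

[e [e [t [f [p [q c]]]]] - [t [t [f [f [p [q c]]] ++ [p [q c]]]] + [f [p [q c]]]]]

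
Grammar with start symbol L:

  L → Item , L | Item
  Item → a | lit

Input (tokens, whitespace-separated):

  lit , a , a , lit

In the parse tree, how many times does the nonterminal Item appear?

4

[L [Item lit] , [L [Item a] , [L [Item a] , [L [Item lit]]]]]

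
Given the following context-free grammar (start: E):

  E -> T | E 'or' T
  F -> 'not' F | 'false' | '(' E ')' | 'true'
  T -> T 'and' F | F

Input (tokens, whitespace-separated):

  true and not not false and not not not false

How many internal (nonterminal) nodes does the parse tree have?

[E [T [T [T [F true]] and [F not [F not [F false]]]] and [F not [F not [F not [F false]]]]]]

12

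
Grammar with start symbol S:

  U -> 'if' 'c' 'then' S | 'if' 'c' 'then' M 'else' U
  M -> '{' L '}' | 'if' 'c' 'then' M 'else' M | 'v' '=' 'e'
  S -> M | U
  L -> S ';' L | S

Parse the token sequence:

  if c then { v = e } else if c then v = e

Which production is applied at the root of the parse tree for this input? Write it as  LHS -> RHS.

S -> U

[S [U if c then [M { [L [S [M v = e]]] }] else [U if c then [S [M v = e]]]]]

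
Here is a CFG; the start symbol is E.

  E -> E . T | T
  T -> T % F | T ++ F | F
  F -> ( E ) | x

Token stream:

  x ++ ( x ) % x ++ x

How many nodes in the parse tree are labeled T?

5

[E [T [T [T [T [F x]] ++ [F ( [E [T [F x]]] )]] % [F x]] ++ [F x]]]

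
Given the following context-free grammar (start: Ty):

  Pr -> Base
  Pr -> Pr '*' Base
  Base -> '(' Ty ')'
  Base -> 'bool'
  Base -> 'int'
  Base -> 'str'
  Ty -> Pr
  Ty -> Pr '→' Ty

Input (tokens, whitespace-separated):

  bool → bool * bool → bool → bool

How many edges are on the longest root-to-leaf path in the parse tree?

6

[Ty [Pr [Base bool]] → [Ty [Pr [Pr [Base bool]] * [Base bool]] → [Ty [Pr [Base bool]] → [Ty [Pr [Base bool]]]]]]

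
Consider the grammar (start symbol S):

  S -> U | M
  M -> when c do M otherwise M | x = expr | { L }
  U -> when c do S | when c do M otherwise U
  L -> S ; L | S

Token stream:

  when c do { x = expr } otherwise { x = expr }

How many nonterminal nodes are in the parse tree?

[S [M when c do [M { [L [S [M x = expr]]] }] otherwise [M { [L [S [M x = expr]]] }]]]

10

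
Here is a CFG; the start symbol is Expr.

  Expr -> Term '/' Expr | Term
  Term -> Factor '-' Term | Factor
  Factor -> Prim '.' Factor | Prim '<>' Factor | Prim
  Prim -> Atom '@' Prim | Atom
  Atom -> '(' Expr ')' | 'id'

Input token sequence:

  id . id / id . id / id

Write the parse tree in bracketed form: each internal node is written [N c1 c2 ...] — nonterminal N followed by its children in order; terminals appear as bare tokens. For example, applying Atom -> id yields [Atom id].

Expr
Term / Expr
Factor / Expr
Prim . Factor / Expr
Atom . Factor / Expr
id . Factor / Expr
id . Prim / Expr
id . Atom / Expr
id . id / Expr
id . id / Term / Expr
id . id / Factor / Expr
id . id / Prim . Factor / Expr
id . id / Atom . Factor / Expr
id . id / id . Factor / Expr
id . id / id . Prim / Expr
id . id / id . Atom / Expr
id . id / id . id / Expr
id . id / id . id / Term
id . id / id . id / Factor
id . id / id . id / Prim
id . id / id . id / Atom
id . id / id . id / id

[Expr [Term [Factor [Prim [Atom id]] . [Factor [Prim [Atom id]]]]] / [Expr [Term [Factor [Prim [Atom id]] . [Factor [Prim [Atom id]]]]] / [Expr [Term [Factor [Prim [Atom id]]]]]]]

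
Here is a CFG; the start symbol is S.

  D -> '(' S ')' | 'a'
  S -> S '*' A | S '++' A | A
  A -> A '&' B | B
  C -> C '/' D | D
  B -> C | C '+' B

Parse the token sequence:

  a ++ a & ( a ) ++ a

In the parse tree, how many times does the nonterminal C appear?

[S [S [S [A [B [C [D a]]]]] ++ [A [A [B [C [D a]]]] & [B [C [D ( [S [A [B [C [D a]]]]] )]]]]] ++ [A [B [C [D a]]]]]

5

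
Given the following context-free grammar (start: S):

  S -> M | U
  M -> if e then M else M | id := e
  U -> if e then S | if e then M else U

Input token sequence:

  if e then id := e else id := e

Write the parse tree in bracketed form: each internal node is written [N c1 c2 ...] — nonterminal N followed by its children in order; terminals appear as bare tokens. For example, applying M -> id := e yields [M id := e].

[S [M if e then [M id := e] else [M id := e]]]

S
M
if e then M else M
if e then id := e else M
if e then id := e else id := e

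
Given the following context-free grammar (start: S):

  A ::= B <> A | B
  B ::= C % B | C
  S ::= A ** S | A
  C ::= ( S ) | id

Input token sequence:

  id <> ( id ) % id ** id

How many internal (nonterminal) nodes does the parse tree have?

17

[S [A [B [C id]] <> [A [B [C ( [S [A [B [C id]]]] )] % [B [C id]]]]] ** [S [A [B [C id]]]]]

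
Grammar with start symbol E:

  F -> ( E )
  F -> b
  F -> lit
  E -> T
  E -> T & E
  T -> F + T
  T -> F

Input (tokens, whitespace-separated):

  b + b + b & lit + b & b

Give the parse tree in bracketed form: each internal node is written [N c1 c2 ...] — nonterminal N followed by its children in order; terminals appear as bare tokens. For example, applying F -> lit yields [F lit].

E
T & E
F + T & E
b + T & E
b + F + T & E
b + b + T & E
b + b + F & E
b + b + b & E
b + b + b & T & E
b + b + b & F + T & E
b + b + b & lit + T & E
b + b + b & lit + F & E
b + b + b & lit + b & E
b + b + b & lit + b & T
b + b + b & lit + b & F
b + b + b & lit + b & b

[E [T [F b] + [T [F b] + [T [F b]]]] & [E [T [F lit] + [T [F b]]] & [E [T [F b]]]]]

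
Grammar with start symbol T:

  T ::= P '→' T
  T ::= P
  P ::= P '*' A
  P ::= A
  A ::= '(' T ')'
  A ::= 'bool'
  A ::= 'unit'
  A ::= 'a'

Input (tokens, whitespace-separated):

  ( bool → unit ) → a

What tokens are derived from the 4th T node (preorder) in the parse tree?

[T [P [A ( [T [P [A bool]] → [T [P [A unit]]]] )]] → [T [P [A a]]]]

a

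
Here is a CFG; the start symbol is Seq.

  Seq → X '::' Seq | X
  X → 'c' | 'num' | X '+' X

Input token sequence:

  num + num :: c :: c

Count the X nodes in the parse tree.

[Seq [X [X num] + [X num]] :: [Seq [X c] :: [Seq [X c]]]]

5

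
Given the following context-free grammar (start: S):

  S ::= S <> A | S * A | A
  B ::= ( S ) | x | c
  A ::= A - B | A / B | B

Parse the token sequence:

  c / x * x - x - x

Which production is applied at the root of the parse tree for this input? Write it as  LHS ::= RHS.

S ::= S * A

[S [S [A [A [B c]] / [B x]]] * [A [A [A [B x]] - [B x]] - [B x]]]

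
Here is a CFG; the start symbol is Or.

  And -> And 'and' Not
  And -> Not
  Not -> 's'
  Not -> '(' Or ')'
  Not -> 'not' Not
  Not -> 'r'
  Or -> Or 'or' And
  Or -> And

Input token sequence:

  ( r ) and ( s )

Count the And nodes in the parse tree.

4

[Or [And [And [Not ( [Or [And [Not r]]] )]] and [Not ( [Or [And [Not s]]] )]]]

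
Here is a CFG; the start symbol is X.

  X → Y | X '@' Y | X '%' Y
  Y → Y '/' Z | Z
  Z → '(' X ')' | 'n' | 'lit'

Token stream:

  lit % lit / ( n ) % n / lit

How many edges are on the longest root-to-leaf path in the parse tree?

7

[X [X [X [Y [Z lit]]] % [Y [Y [Z lit]] / [Z ( [X [Y [Z n]]] )]]] % [Y [Y [Z n]] / [Z lit]]]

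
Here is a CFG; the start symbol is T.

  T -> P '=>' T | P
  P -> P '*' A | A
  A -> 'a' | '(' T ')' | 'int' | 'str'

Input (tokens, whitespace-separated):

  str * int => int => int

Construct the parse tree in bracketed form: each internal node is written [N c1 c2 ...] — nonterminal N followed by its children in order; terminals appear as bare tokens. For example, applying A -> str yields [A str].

T
P => T
P * A => T
A * A => T
str * A => T
str * int => T
str * int => P => T
str * int => A => T
str * int => int => T
str * int => int => P
str * int => int => A
str * int => int => int

[T [P [P [A str]] * [A int]] => [T [P [A int]] => [T [P [A int]]]]]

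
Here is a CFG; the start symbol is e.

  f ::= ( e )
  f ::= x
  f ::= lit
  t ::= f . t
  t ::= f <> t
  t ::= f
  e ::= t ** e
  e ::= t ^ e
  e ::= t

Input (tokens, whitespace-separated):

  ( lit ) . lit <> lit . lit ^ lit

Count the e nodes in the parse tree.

3

[e [t [f ( [e [t [f lit]]] )] . [t [f lit] <> [t [f lit] . [t [f lit]]]]] ^ [e [t [f lit]]]]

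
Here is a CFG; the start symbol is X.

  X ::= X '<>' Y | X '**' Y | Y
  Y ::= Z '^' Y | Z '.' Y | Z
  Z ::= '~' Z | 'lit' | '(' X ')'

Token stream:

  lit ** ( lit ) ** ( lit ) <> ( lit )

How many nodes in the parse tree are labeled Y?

7

[X [X [X [X [Y [Z lit]]] ** [Y [Z ( [X [Y [Z lit]]] )]]] ** [Y [Z ( [X [Y [Z lit]]] )]]] <> [Y [Z ( [X [Y [Z lit]]] )]]]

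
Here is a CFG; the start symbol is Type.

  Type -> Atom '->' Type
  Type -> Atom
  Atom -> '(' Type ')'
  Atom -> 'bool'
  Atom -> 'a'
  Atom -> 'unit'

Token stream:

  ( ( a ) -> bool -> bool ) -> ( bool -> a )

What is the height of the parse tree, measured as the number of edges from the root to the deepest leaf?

6

[Type [Atom ( [Type [Atom ( [Type [Atom a]] )] -> [Type [Atom bool] -> [Type [Atom bool]]]] )] -> [Type [Atom ( [Type [Atom bool] -> [Type [Atom a]]] )]]]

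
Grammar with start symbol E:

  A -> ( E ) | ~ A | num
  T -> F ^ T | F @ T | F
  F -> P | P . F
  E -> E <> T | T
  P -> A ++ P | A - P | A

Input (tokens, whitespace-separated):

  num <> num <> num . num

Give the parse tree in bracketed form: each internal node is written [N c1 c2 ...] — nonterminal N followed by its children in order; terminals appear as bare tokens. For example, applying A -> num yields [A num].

E
E <> T
E <> T <> T
T <> T <> T
F <> T <> T
P <> T <> T
A <> T <> T
num <> T <> T
num <> F <> T
num <> P <> T
num <> A <> T
num <> num <> T
num <> num <> F
num <> num <> P . F
num <> num <> A . F
num <> num <> num . F
num <> num <> num . P
num <> num <> num . A
num <> num <> num . num

[E [E [E [T [F [P [A num]]]]] <> [T [F [P [A num]]]]] <> [T [F [P [A num]] . [F [P [A num]]]]]]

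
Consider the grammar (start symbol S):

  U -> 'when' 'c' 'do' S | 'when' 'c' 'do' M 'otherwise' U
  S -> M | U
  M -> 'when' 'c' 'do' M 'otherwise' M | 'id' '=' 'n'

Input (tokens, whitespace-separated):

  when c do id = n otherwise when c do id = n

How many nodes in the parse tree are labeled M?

2

[S [U when c do [M id = n] otherwise [U when c do [S [M id = n]]]]]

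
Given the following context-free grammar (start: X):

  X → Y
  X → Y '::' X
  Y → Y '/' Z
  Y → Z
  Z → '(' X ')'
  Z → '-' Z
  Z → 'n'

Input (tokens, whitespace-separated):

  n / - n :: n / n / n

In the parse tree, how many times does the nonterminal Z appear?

6

[X [Y [Y [Z n]] / [Z - [Z n]]] :: [X [Y [Y [Y [Z n]] / [Z n]] / [Z n]]]]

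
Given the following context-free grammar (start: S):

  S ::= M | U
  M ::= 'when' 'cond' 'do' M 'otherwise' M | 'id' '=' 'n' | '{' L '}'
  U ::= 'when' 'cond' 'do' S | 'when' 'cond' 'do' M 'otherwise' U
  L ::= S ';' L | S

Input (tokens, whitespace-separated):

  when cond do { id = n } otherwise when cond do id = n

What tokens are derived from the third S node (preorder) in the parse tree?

id = n

[S [U when cond do [M { [L [S [M id = n]]] }] otherwise [U when cond do [S [M id = n]]]]]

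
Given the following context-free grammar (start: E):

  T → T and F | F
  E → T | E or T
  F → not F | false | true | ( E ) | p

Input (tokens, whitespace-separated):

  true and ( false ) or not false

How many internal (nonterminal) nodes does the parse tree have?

[E [E [T [T [F true]] and [F ( [E [T [F false]]] )]]] or [T [F not [F false]]]]

12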